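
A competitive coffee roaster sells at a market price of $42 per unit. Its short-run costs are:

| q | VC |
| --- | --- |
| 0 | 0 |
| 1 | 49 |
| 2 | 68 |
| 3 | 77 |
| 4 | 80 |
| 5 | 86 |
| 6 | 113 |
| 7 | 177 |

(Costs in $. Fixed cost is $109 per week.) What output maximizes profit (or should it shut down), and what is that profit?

q = 6; profit = $30

Tabulate TR − TC: q=0: -109; q=1: -116; q=2: -93; q=3: -60; q=4: -21; q=5: 15; q=6: 30; q=7: 8.
Profit is maximized at q = 6. AVC there is 113/6 = $18.83 ≤ P, so producing beats shutting down (which would give -$109).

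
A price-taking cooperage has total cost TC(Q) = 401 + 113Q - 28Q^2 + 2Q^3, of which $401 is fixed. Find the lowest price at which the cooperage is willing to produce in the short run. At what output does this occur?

The shutdown price is the minimum of AVC. VC = 113Q - 28Q^2 + 2Q^3, so AVC = 113 - 28Q + 2Q^2.
dAVC/dQ = -28 + 4Q = 0 gives Q = 7. min AVC = 113 - 28·7 + 2·7^2 = 15.
So the shutdown price is $15.

$15 per unit, at Q = 7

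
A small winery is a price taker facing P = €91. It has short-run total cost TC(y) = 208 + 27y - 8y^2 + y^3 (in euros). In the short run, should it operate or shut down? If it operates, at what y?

Produce at y = 8

Variable cost is VC = 27y - 8y^2 + y^3, so AVC = VC/y = 27 - 8y + y^2 and MC = dTC/dy = 27 - 16y + 3y^2.
The AVC parabola has its vertex at y = 8/2 = 4, where AVC = 27 - 8·4 + 4^2 = €11.
Since P = €91 ≥ min AVC = €11, price covers variable cost and the firm should produce.
P = MC gives -64 - 16y + 3y^2 = 0, with roots -8/3 and 8. Take the larger (rising MC): y* = 8.
Check: AVC at y = 8 is €27 ≤ P, so revenue covers variable cost.
Profit = P·y − TC = 91·8 − 424 = €304.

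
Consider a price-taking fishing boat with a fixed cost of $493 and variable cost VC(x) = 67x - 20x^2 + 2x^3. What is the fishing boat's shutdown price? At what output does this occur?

$17 per unit, at x = 5

Short-run supply begins at min AVC. From VC = 67x - 20x^2 + 2x^3, AVC = 67 - 20x + 2x^2.
At the minimum of AVC, MC = AVC. MC = 67 - 40x + 6x^2; setting MC = AVC gives 4x^2 - 20x = 0, so x = 5. min AVC = 17.
The firm shuts down for any P below $17.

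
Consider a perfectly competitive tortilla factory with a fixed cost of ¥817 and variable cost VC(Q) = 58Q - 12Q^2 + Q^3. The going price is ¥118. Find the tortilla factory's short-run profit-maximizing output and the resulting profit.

Profit = -¥17 at Q = 10

AVC = 58 - 12Q + Q^2 has its minimum ¥22 at Q = 6; price ¥118 clears that bar, so the firm operates.
MC = 58 - 24Q + 3Q^2. Setting P = MC and taking the root on the rising branch gives Q* = 10.
TR = 118·10 = 1180. TC = 817 + 380 = 1197. Profit = 1180 − 1197 = -¥17.
Shutting down would mean losing the fixed cost of ¥817, so operating at a loss of ¥17 is better by ¥800.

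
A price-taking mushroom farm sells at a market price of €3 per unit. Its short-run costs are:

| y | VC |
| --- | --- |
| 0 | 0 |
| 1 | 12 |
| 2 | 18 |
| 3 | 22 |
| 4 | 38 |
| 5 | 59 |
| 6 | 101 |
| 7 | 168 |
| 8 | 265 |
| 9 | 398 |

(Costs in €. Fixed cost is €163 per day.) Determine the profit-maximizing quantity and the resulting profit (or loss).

Tabulate TR − TC: y=0: -163; y=1: -172; y=2: -175; y=3: -176; y=4: -189; y=5: -207; y=6: -246; y=7: -310; y=8: -404; y=9: -534.
Profit is highest at y = 0. Equivalently, the lowest AVC in the table is 22/3 ≈ €7.33 at y = 3, and P = €3 falls below it — price never covers variable cost, so the firm shuts down and loses only its fixed cost.

y = 0 (shut down); profit = -€163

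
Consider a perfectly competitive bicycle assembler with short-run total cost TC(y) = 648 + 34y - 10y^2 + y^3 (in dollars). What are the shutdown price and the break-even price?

Shutdown price = $9; break-even price = $97

AVC = 34 - 10y + y^2; minimized at y = 5, giving min AVC = $9. That is the shutdown price.
ATC = 648/y + 34 - 10y + y^2. Setting dATC/dy = −648/y^2 − 10 + 2y = 0 gives y = 9 (since 2·9^3 − 10·9^2 = 648).
min ATC = 648/9 + 34 − 10·9 + 9^2 = $97. That is the break-even price.
Between these two prices the firm operates at a loss; above $97 it earns a profit.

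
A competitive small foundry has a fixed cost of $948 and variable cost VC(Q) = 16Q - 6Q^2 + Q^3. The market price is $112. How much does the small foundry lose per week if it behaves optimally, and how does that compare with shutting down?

AVC = 16 - 6Q + Q^2 has its minimum $7 at Q = 3; price $112 clears that bar, so the firm operates.
MC = 16 - 12Q + 3Q^2. Setting P = MC and taking the root on the rising branch gives Q* = 8.
TR = 112·8 = 896. TC = 948 + 256 = 1204. Profit = 896 − 1204 = -$308.
Shutting down would mean losing the fixed cost of $948, so operating at a loss of $308 is better by $640.

Profit = -$308 at Q = 8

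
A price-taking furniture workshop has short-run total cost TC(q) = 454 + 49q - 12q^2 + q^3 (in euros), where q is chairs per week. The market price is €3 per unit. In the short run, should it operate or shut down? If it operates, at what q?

Shut down

Strip out fixed cost: VC = 49q - 12q^2 + q^3. Then AVC = 49 - 12q + q^2 and MC = 49 - 24q + 3q^2.
The AVC parabola has its vertex at q = 12/2 = 6, where AVC = 49 - 12·6 + 6^2 = €13.
Since P = €3 < min AVC = €13, price fails to cover variable cost at any output.
Shutting down limits the loss to fixed cost, €454.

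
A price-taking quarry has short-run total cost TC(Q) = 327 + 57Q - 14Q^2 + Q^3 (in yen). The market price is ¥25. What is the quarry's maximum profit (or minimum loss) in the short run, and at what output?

Profit = -¥199 at Q = 8

AVC = 57 - 14Q + Q^2 has its minimum ¥8 at Q = 7; price ¥25 clears that bar, so the firm operates.
MC = 57 - 28Q + 3Q^2. Setting P = MC and taking the root on the rising branch gives Q* = 8.
TR = 25·8 = 200. TC = 327 + 72 = 399. Profit = 200 − 399 = -¥199.
By producing, the firm covers all variable cost plus ¥128 of fixed cost; shutting down would lose the full ¥327.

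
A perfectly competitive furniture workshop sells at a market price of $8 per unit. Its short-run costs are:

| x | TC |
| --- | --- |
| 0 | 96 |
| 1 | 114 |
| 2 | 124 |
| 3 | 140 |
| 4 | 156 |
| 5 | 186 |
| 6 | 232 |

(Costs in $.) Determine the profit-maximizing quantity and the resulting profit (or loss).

x = 0 (shut down); profit = -$96

Tabulate TR − TC: x=0: -96; x=1: -106; x=2: -108; x=3: -116; x=4: -124; x=5: -146; x=6: -184.
Profit is highest at x = 0. Equivalently, the lowest AVC in the table is 28/2 ≈ $14 at x = 2, and P = $8 falls below it — price never covers variable cost, so the firm shuts down and loses only its fixed cost.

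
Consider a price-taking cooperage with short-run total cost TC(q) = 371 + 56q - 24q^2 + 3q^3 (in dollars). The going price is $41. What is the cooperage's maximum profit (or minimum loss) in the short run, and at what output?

AVC = 56 - 24q + 3q^2; min AVC = $8 at q = 4. Since P = $41 ≥ min AVC, the firm produces.
MC = 56 - 48q + 9q^2. Setting P = MC and taking the root on the rising branch gives q* = 5.
TR = 41·5 = 205. TC = 371 + 55 = 426. Profit = 205 − 426 = -$221.
That loss of $221 beats the $371 the firm would lose by shutting down; producing recovers $150 of fixed cost.

Profit = -$221 at q = 5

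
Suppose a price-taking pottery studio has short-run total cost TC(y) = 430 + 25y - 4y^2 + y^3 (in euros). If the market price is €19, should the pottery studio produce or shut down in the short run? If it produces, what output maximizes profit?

Strip out fixed cost: VC = 25y - 4y^2 + y^3. Then AVC = 25 - 4y + y^2 and MC = 25 - 8y + 3y^2.
AVC is minimized where dAVC/dy = -4 + 2y = 0, at y = 2; min AVC = 25 - 4·2 + 2^2 = €21.
Since P = €19 < min AVC = €21, price fails to cover variable cost at any output.
The firm minimizes its loss by shutting down and losing only its fixed cost of €430.

Shut down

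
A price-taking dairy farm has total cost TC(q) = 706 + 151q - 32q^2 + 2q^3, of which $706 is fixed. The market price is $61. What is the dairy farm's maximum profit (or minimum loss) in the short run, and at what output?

Profit = -$382 at q = 9

AVC = 151 - 32q + 2q^2 has its minimum $23 at q = 8; price $61 clears that bar, so the firm operates.
MC = 151 - 64q + 6q^2. Setting P = MC and taking the root on the rising branch gives q* = 9.
TR = 61·9 = 549. TC = 706 + 225 = 931. Profit = 549 − 931 = -$382.
Shutting down would mean losing the fixed cost of $706, so operating at a loss of $382 is better by $324.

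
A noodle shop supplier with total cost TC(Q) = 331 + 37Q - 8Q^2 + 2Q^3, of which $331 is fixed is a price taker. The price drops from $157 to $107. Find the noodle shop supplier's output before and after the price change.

Output falls from 6 to 5

AVC = 37 - 8Q + 2Q^2, minimized at Q = 2 where min AVC = $29. MC = 37 - 16Q + 6Q^2.
At P = $157 ≥ min AVC, set P = MC on the rising branch: Q = 6.
At P = $107 ≥ min AVC, set P = MC: Q = 5. The firm stays open but cuts output.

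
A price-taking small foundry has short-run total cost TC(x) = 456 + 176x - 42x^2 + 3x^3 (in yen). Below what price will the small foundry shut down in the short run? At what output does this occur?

Short-run supply begins at min AVC. From VC = 176x - 42x^2 + 3x^3, AVC = 176 - 42x + 3x^2.
dAVC/dx = -42 + 6x = 0 gives x = 7. min AVC = 176 - 42·7 + 3·7^2 = 29.
The firm shuts down for any P below ¥29.

¥29 per unit, at x = 7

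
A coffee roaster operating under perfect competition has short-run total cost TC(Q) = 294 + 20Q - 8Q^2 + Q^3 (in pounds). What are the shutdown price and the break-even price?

AVC = 20 - 8Q + Q^2; minimized at Q = 4, giving min AVC = £4. That is the shutdown price.
ATC = 294/Q + 20 - 8Q + Q^2. Setting dATC/dQ = −294/Q^2 − 8 + 2Q = 0 gives Q = 7 (since 2·7^3 − 8·7^2 = 294).
min ATC = 294/7 + 20 − 8·7 + 7^2 = £55. That is the break-even price.
For £4 ≤ P < £55 the firm produces at a loss; below £4 it shuts down.

Shutdown price = £4; break-even price = £55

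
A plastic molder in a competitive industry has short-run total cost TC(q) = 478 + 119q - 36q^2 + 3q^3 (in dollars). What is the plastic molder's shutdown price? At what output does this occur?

Short-run supply begins at min AVC. From VC = 119q - 36q^2 + 3q^3, AVC = 119 - 36q + 3q^2.
At the minimum of AVC, MC = AVC. MC = 119 - 72q + 9q^2; setting MC = AVC gives 6q^2 - 36q = 0, so q = 6. min AVC = 11.
For P < $11 the firm produces nothing.

$11 per unit, at q = 6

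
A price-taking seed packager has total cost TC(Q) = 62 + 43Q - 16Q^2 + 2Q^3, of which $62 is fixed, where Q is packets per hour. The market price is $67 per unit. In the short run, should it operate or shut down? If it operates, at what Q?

From TC, MC = TC'(Q) = 43 - 32Q + 6Q^2 and AVC = VC/Q = 43 - 16Q + 2Q^2.
AVC is minimized where dAVC/dQ = -16 + 4Q = 0, at Q = 4; min AVC = 43 - 16·4 + 2·4^2 = $11.
Since P = $67 ≥ min AVC = $11, price covers variable cost and the firm should produce.
Set P = MC: 67 = 43 - 32Q + 6Q^2 → -24 - 32Q + 6Q^2 = 0. The roots are Q = -2/3 and Q = 6; the profit-maximizing output is on the rising part of MC, so Q* = 6.
Check: AVC at Q = 6 is $19 ≤ P, so revenue covers variable cost.
Profit = P·Q − TC = 67·6 − 176 = $226.

Produce at Q = 6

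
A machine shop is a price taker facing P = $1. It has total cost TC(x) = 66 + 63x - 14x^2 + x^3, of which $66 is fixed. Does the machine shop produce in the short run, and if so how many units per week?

Shut down

Strip out fixed cost: VC = 63x - 14x^2 + x^3. Then AVC = 63 - 14x + x^2 and MC = 63 - 28x + 3x^2.
AVC is minimized where dAVC/dx = -14 + 2x = 0, at x = 7; min AVC = 63 - 14·7 + 7^2 = $14.
With P < min AVC ($1 < $14), every unit sold adds to the loss.
Shutting down limits the loss to fixed cost, $66.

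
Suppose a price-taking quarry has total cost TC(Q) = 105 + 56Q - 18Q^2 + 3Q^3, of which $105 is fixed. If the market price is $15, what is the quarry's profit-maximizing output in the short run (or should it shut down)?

From TC, MC = TC'(Q) = 56 - 36Q + 9Q^2 and AVC = VC/Q = 56 - 18Q + 3Q^2.
The AVC parabola has its vertex at Q = 18/6 = 3, where AVC = 56 - 18·3 + 3·3^2 = $29.
P = $15 lies below min AVC = $29; no output level covers variable cost.
Shutting down limits the loss to fixed cost, $105.

Shut down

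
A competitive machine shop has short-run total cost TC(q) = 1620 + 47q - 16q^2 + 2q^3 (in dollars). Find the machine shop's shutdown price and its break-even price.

AVC = 47 - 16q + 2q^2; minimized at q = 4, giving min AVC = $15. That is the shutdown price.
ATC = 1620/q + 47 - 16q + 2q^2. Setting dATC/dq = −1620/q^2 − 16 + 4q = 0 gives q = 9 (since 4·9^3 − 16·9^2 = 1620).
min ATC = 1620/9 + 47 − 16·9 + 2·9^2 = $245. That is the break-even price.
For $15 ≤ P < $245 the firm produces at a loss; below $15 it shuts down.

Shutdown price = $15; break-even price = $245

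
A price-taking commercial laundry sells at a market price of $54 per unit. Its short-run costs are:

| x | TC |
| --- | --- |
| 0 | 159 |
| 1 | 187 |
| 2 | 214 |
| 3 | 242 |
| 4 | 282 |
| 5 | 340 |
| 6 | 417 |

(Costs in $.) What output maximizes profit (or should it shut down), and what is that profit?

Profit at each row (π = 54x − TC): x=0: -159; x=1: -133; x=2: -106; x=3: -80; x=4: -66; x=5: -70; x=6: -93.
Profit is maximized at x = 4. AVC there is 123/4 = $30.75 ≤ P, so producing beats shutting down (which would give -$159).

x = 4; profit = -$66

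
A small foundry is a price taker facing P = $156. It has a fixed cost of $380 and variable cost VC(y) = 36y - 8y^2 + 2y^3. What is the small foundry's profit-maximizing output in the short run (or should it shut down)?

Strip out fixed cost: VC = 36y - 8y^2 + 2y^3. Then AVC = 36 - 8y + 2y^2 and MC = 36 - 16y + 6y^2.
The AVC parabola has its vertex at y = 8/4 = 2, where AVC = 36 - 8·2 + 2·2^2 = $28.
Since P = $156 ≥ min AVC = $28, price covers variable cost and the firm should produce.
Solving P = MC: -120 - 16y + 6y^2 = 0 ⇒ y = -10/3 or 6. On the upward-sloping branch, y* = 6.
Check: AVC at y = 6 is $60 ≤ P, so revenue covers variable cost.
Profit = P·y − TC = 156·6 − 740 = $196.

Produce at y = 6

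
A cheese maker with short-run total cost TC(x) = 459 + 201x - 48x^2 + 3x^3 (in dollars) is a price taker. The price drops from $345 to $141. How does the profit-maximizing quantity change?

MC = 201 - 96x + 9x^2; the shutdown threshold is min AVC = $9 (at x = 8).
With P = $345 above the shutdown price, P = MC gives x = 12.
At P = $141 ≥ min AVC, set P = MC: x = 10. The firm stays open but cuts output.

Output falls from 12 to 10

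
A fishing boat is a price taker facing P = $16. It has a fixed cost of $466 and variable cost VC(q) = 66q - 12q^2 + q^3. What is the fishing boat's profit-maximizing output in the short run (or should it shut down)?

Shut down

Variable cost is VC = 66q - 12q^2 + q^3, so AVC = VC/q = 66 - 12q + q^2 and MC = dTC/dq = 66 - 24q + 3q^2.
The AVC parabola has its vertex at q = 12/2 = 6, where AVC = 66 - 12·6 + 6^2 = $30.
With P < min AVC ($16 < $30), every unit sold adds to the loss.
Shutting down limits the loss to fixed cost, $466.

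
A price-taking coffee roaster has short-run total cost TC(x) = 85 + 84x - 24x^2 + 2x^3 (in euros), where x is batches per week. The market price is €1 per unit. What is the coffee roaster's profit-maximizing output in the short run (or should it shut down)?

From TC, MC = TC'(x) = 84 - 48x + 6x^2 and AVC = VC/x = 84 - 24x + 2x^2.
AVC is minimized where dAVC/dx = -24 + 4x = 0, at x = 6; min AVC = 84 - 24·6 + 2·6^2 = €12.
P = €1 lies below min AVC = €12; no output level covers variable cost.
Best response: produce nothing and absorb the €85 fixed cost.

Shut down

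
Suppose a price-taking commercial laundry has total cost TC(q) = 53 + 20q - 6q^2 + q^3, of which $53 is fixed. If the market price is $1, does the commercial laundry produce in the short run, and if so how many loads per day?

Variable cost is VC = 20q - 6q^2 + q^3, so AVC = VC/q = 20 - 6q + q^2 and MC = dTC/dq = 20 - 12q + 3q^2.
The AVC parabola has its vertex at q = 6/2 = 3, where AVC = 20 - 6·3 + 3^2 = $11.
P = $1 lies below min AVC = $11; no output level covers variable cost.
The firm minimizes its loss by shutting down and losing only its fixed cost of $53.

Shut down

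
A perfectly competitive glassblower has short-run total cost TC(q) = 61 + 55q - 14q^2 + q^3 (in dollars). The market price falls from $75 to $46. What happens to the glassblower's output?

Output falls from 10 to 9

AVC = 55 - 14q + q^2, minimized at q = 7 where min AVC = $6. MC = 55 - 28q + 3q^2.
At P = $75 ≥ min AVC, set P = MC on the rising branch: q = 10.
At P = $46 ≥ min AVC, set P = MC: q = 9. The firm stays open but cuts output.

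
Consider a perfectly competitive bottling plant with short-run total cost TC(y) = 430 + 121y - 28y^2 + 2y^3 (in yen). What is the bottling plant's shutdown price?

¥23 per unit

The shutdown price is the minimum of AVC. VC = 121y - 28y^2 + 2y^3, so AVC = 121 - 28y + 2y^2.
dAVC/dy = -28 + 4y = 0 gives y = 7. min AVC = 121 - 28·7 + 2·7^2 = 23.
So the shutdown price is ¥23.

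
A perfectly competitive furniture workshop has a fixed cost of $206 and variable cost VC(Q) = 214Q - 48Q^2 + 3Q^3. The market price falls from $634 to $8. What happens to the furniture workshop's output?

Output falls from 14 to 0 (the firm shuts down)

AVC = 214 - 48Q + 3Q^2, minimized at Q = 8 where min AVC = $22. MC = 214 - 96Q + 9Q^2.
With P = $634 above the shutdown price, P = MC gives Q = 14.
At P = $8 < min AVC = $22, price no longer covers variable cost at any output, so the firm shuts down: Q = 0.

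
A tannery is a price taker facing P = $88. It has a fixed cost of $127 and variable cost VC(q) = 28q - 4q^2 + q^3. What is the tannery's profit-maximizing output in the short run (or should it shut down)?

From TC, MC = TC'(q) = 28 - 8q + 3q^2 and AVC = VC/q = 28 - 4q + q^2.
AVC is minimized where dAVC/dq = -4 + 2q = 0, at q = 2; min AVC = 28 - 4·2 + 2^2 = $24.
Since P = $88 ≥ min AVC = $24, price covers variable cost and the firm should produce.
Set P = MC: 88 = 28 - 8q + 3q^2 → -60 - 8q + 3q^2 = 0. The roots are q = -10/3 and q = 6; the profit-maximizing output is on the rising part of MC, so q* = 6.
Check: AVC at q = 6 is $40 ≤ P, so revenue covers variable cost.
Profit = P·q − TC = 88·6 − 367 = $161.

Produce at q = 6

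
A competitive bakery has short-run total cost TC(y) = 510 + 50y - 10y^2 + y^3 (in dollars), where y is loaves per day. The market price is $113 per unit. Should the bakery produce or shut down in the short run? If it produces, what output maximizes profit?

Produce at y = 9

Strip out fixed cost: VC = 50y - 10y^2 + y^3. Then AVC = 50 - 10y + y^2 and MC = 50 - 20y + 3y^2.
AVC is minimized where dAVC/dy = -10 + 2y = 0, at y = 5; min AVC = 50 - 10·5 + 5^2 = $25.
P = $113 exceeds min AVC = $25, so the firm stays open.
P = MC gives -63 - 20y + 3y^2 = 0, with roots -7/3 and 9. Take the larger (rising MC): y* = 9.
Check: AVC at y = 9 is $41 ≤ P, so revenue covers variable cost.
Profit = P·y − TC = 113·9 − 879 = $138.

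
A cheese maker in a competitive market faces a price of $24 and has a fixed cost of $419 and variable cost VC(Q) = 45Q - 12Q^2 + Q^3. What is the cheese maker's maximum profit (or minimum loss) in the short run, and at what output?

Profit = -$321 at Q = 7

AVC = 45 - 12Q + Q^2; min AVC = $9 at Q = 6. Since P = $24 ≥ min AVC, the firm produces.
With MC = 45 - 24Q + 3Q^2, P = MC on the upward-sloping part at Q* = 7.
TR = 24·7 = 168. TC = 419 + 70 = 489. Profit = 168 − 489 = -$321.
That loss of $321 beats the $419 the firm would lose by shutting down; producing recovers $98 of fixed cost.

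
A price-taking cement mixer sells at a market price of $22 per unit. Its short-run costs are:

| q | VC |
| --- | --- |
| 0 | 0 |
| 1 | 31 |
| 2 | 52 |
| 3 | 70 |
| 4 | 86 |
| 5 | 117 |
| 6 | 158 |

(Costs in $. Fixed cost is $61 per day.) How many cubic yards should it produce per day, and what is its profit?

q = 4; profit = -$59

Compute π = P·q − TC at each output: q=0: -61; q=1: -70; q=2: -69; q=3: -65; q=4: -59; q=5: -68; q=6: -87.
Profit is maximized at q = 4. AVC there is 86/4 = $21.50 ≤ P, so producing beats shutting down (which would give -$61).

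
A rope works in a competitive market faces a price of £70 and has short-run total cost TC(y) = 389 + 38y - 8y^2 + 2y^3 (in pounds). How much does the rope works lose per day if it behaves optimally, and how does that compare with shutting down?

AVC = 38 - 8y + 2y^2 has its minimum £30 at y = 2; price £70 clears that bar, so the firm operates.
MC = 38 - 16y + 6y^2. Setting P = MC and taking the root on the rising branch gives y* = 4.
TR = 70·4 = 280. TC = 389 + 152 = 541. Profit = 280 − 541 = -£261.
That loss of £261 beats the £389 the firm would lose by shutting down; producing recovers £128 of fixed cost.

Profit = -£261 at y = 4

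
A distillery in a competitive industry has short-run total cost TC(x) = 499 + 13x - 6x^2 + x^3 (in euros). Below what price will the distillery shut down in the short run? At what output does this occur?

€4 per unit, at x = 3

The shutdown price is the minimum of AVC. VC = 13x - 6x^2 + x^3, so AVC = 13 - 6x + x^2.
At the minimum of AVC, MC = AVC. MC = 13 - 12x + 3x^2; setting MC = AVC gives 2x^2 - 6x = 0, so x = 3. min AVC = 4.
The firm shuts down for any P below €4.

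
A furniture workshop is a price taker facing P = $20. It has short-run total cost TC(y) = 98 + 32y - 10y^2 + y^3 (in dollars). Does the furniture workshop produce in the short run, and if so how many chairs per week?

Strip out fixed cost: VC = 32y - 10y^2 + y^3. Then AVC = 32 - 10y + y^2 and MC = 32 - 20y + 3y^2.
The AVC parabola has its vertex at y = 10/2 = 5, where AVC = 32 - 10·5 + 5^2 = $7.
Because $20 ≥ $7, revenue can cover variable cost; the firm operates.
Solving P = MC: 12 - 20y + 3y^2 = 0 ⇒ y = 2/3 or 6. On the upward-sloping branch, y* = 6.
Check: AVC at y = 6 is $8 ≤ P, so revenue covers variable cost.
Profit = P·y − TC = 20·6 − 146 = -$26, a loss, but smaller than the $98 fixed cost the firm would lose by shutting down.

Produce at y = 6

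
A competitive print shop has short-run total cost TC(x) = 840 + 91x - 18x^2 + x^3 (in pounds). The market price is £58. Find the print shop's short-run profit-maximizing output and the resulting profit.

AVC = 91 - 18x + x^2; min AVC = £10 at x = 9. Since P = £58 ≥ min AVC, the firm produces.
MC = 91 - 36x + 3x^2. Setting P = MC and taking the root on the rising branch gives x* = 11.
TR = 58·11 = 638. TC = 840 + 154 = 994. Profit = 638 − 994 = -£356.
By producing, the firm covers all variable cost plus £484 of fixed cost; shutting down would lose the full £840.

Profit = -£356 at x = 11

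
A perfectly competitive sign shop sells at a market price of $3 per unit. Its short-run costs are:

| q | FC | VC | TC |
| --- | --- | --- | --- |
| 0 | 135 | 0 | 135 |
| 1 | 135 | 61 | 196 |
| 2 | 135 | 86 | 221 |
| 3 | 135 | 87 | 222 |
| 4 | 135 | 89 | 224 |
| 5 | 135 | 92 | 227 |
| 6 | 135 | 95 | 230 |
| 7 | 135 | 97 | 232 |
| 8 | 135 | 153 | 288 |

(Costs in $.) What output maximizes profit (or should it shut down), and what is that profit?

Compute π = P·q − TC at each output: q=0: -135; q=1: -193; q=2: -215; q=3: -213; q=4: -212; q=5: -212; q=6: -212; q=7: -211; q=8: -264.
Profit is highest at q = 0. Equivalently, the lowest AVC in the table is 97/7 ≈ $13.86 at q = 7, and P = $3 falls below it — price never covers variable cost, so the firm shuts down and loses only its fixed cost.

q = 0 (shut down); profit = -$135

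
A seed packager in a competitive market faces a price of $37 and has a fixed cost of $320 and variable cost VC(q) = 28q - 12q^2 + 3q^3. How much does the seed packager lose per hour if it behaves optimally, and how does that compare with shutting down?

AVC = 28 - 12q + 3q^2; min AVC = $16 at q = 2. Since P = $37 ≥ min AVC, the firm produces.
With MC = 28 - 24q + 9q^2, P = MC on the upward-sloping part at q* = 3.
TR = 37·3 = 111. TC = 320 + 57 = 377. Profit = 111 − 377 = -$266.
Shutting down would mean losing the fixed cost of $320, so operating at a loss of $266 is better by $54.

Profit = -$266 at q = 3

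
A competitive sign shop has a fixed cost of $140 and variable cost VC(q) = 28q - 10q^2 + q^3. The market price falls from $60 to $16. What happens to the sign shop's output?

AVC = 28 - 10q + q^2, minimized at q = 5 where min AVC = $3. MC = 28 - 20q + 3q^2.
At P = $60 ≥ min AVC, set P = MC on the rising branch: q = 8.
At P = $16 ≥ min AVC, set P = MC: q = 6. The firm stays open but cuts output.

Output falls from 8 to 6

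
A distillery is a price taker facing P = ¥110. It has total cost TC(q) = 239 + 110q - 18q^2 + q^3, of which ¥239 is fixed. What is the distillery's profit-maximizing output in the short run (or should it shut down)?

Produce at q = 12

Strip out fixed cost: VC = 110q - 18q^2 + q^3. Then AVC = 110 - 18q + q^2 and MC = 110 - 36q + 3q^2.
The AVC parabola has its vertex at q = 18/2 = 9, where AVC = 110 - 18·9 + 9^2 = ¥29.
P = ¥110 exceeds min AVC = ¥29, so the firm stays open.
P = MC gives -36q + 3q^2 = 0, with roots 0 and 12. Take the larger (rising MC): q* = 12.
Check: AVC at q = 12 is ¥38 ≤ P, so revenue covers variable cost.
Profit = P·q − TC = 110·12 − 695 = ¥625.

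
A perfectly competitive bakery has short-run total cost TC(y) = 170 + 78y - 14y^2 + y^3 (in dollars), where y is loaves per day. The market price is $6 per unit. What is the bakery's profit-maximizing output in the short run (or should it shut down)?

From TC, MC = TC'(y) = 78 - 28y + 3y^2 and AVC = VC/y = 78 - 14y + y^2.
AVC is minimized where dAVC/dy = -14 + 2y = 0, at y = 7; min AVC = 78 - 14·7 + 7^2 = $29.
P = $6 lies below min AVC = $29; no output level covers variable cost.
Best response: produce nothing and absorb the $170 fixed cost.

Shut down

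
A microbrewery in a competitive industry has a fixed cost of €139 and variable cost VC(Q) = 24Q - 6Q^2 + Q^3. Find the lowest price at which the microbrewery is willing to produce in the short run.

€15 per unit

Short-run supply begins at min AVC. From VC = 24Q - 6Q^2 + Q^3, AVC = 24 - 6Q + Q^2.
At the minimum of AVC, MC = AVC. MC = 24 - 12Q + 3Q^2; setting MC = AVC gives 2Q^2 - 6Q = 0, so Q = 3. min AVC = 15.
The firm shuts down for any P below €15.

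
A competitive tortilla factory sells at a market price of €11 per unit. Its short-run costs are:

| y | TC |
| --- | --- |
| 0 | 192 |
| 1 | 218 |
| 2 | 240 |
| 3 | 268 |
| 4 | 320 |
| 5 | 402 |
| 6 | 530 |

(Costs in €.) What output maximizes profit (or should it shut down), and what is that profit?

y = 0 (shut down); profit = -€192

Profit at each row (π = 11y − TC): y=0: -192; y=1: -207; y=2: -218; y=3: -235; y=4: -276; y=5: -347; y=6: -464.
Profit is highest at y = 0. Equivalently, the lowest AVC in the table is 48/2 ≈ €24 at y = 2, and P = €11 falls below it — price never covers variable cost, so the firm shuts down and loses only its fixed cost.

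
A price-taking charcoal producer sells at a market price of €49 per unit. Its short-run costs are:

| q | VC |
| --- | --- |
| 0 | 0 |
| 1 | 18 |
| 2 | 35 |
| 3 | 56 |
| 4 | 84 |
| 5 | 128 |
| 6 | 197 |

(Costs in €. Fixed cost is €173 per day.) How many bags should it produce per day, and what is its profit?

Profit at each row (π = 49q − TC): q=0: -173; q=1: -142; q=2: -110; q=3: -82; q=4: -61; q=5: -56; q=6: -76.
Profit is maximized at q = 5. AVC there is 128/5 = €25.60 ≤ P, so producing beats shutting down (which would give -€173).

q = 5; profit = -€56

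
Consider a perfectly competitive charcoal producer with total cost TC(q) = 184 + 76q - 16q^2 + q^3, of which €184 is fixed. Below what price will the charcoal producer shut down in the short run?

€12 per unit

Short-run supply begins at min AVC. From VC = 76q - 16q^2 + q^3, AVC = 76 - 16q + q^2.
dAVC/dq = -16 + 2q = 0 gives q = 8. min AVC = 76 - 16·8 + 8^2 = 12.
The firm shuts down for any P below €12.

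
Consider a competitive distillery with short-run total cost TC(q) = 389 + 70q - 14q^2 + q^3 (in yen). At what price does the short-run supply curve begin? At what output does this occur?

The firm shuts down when price falls below the minimum of average variable cost. AVC = VC/q = 70 - 14q + q^2.
dAVC/dq = -14 + 2q = 0 gives q = 7. min AVC = 70 - 14·7 + 7^2 = 21.
The firm shuts down for any P below ¥21.

¥21 per unit, at q = 7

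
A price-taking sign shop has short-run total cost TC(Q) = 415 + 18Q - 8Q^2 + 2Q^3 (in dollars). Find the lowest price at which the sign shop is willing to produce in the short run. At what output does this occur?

Short-run supply begins at min AVC. From VC = 18Q - 8Q^2 + 2Q^3, AVC = 18 - 8Q + 2Q^2.
At the minimum of AVC, MC = AVC. MC = 18 - 16Q + 6Q^2; setting MC = AVC gives 4Q^2 - 8Q = 0, so Q = 2. min AVC = 10.
So the shutdown price is $10.

$10 per unit, at Q = 2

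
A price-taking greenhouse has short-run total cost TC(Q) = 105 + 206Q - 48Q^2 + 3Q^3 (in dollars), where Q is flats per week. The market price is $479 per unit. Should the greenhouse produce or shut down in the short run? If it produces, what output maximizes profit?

From TC, MC = TC'(Q) = 206 - 96Q + 9Q^2 and AVC = VC/Q = 206 - 48Q + 3Q^2.
AVC is minimized where dAVC/dQ = -48 + 6Q = 0, at Q = 8; min AVC = 206 - 48·8 + 3·8^2 = $14.
P = $479 exceeds min AVC = $14, so the firm stays open.
Set P = MC: 479 = 206 - 96Q + 9Q^2 → -273 - 96Q + 9Q^2 = 0. The roots are Q = -7/3 and Q = 13; the profit-maximizing output is on the rising part of MC, so Q* = 13.
Check: AVC at Q = 13 is $89 ≤ P, so revenue covers variable cost.
Profit = P·Q − TC = 479·13 − 1262 = $4965.

Produce at Q = 13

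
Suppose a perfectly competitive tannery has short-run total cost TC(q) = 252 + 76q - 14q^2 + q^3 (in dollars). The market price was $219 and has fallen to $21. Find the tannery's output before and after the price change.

MC = 76 - 28q + 3q^2; the shutdown threshold is min AVC = $27 (at q = 7).
With P = $219 above the shutdown price, P = MC gives q = 13.
At P = $21 < min AVC = $27, price no longer covers variable cost at any output, so the firm shuts down: q = 0.

Output falls from 13 to 0 (the firm shuts down)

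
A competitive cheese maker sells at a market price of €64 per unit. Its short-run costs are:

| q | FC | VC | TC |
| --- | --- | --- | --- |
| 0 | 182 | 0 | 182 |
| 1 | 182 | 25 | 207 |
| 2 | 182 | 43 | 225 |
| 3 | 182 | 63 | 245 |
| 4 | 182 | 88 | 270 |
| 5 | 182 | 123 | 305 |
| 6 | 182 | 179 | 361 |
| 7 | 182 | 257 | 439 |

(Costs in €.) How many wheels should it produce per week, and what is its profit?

Compute π = P·q − TC at each output: q=0: -182; q=1: -143; q=2: -97; q=3: -53; q=4: -14; q=5: 15; q=6: 23; q=7: 9.
Profit is maximized at q = 6. AVC there is 179/6 = €29.83 ≤ P, so producing beats shutting down (which would give -€182).

q = 6; profit = €23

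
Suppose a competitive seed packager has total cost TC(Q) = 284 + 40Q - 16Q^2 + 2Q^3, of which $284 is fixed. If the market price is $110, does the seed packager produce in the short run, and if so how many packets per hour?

Strip out fixed cost: VC = 40Q - 16Q^2 + 2Q^3. Then AVC = 40 - 16Q + 2Q^2 and MC = 40 - 32Q + 6Q^2.
AVC is minimized where dAVC/dQ = -16 + 4Q = 0, at Q = 4; min AVC = 40 - 16·4 + 2·4^2 = $8.
Because $110 ≥ $8, revenue can cover variable cost; the firm operates.
P = MC gives -70 - 32Q + 6Q^2 = 0, with roots -5/3 and 7. Take the larger (rising MC): Q* = 7.
Check: AVC at Q = 7 is $26 ≤ P, so revenue covers variable cost.
Profit = P·Q − TC = 110·7 − 466 = $304.

Produce at Q = 7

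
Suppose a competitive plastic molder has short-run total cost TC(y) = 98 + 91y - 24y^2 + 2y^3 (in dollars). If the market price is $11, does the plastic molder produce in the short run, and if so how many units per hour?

From TC, MC = TC'(y) = 91 - 48y + 6y^2 and AVC = VC/y = 91 - 24y + 2y^2.
AVC hits its minimum where MC = AVC, at y = 6, giving min AVC = 91 - 24·6 + 2·6^2 = $19.
Since P = $11 < min AVC = $19, price fails to cover variable cost at any output.
The firm minimizes its loss by shutting down and losing only its fixed cost of $98.

Shut down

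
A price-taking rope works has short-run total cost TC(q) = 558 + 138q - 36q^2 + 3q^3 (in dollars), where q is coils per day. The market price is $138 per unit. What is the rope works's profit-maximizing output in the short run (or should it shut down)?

Variable cost is VC = 138q - 36q^2 + 3q^3, so AVC = VC/q = 138 - 36q + 3q^2 and MC = dTC/dq = 138 - 72q + 9q^2.
AVC hits its minimum where MC = AVC, at q = 6, giving min AVC = 138 - 36·6 + 3·6^2 = $30.
Because $138 ≥ $30, revenue can cover variable cost; the firm operates.
P = MC gives -72q + 9q^2 = 0, with roots 0 and 8. Take the larger (rising MC): q* = 8.
Check: AVC at q = 8 is $42 ≤ P, so revenue covers variable cost.
Profit = P·q − TC = 138·8 − 894 = $210.

Produce at q = 8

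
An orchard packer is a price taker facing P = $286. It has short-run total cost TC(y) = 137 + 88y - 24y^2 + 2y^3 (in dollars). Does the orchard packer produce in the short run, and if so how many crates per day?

Produce at y = 11

From TC, MC = TC'(y) = 88 - 48y + 6y^2 and AVC = VC/y = 88 - 24y + 2y^2.
AVC is minimized where dAVC/dy = -24 + 4y = 0, at y = 6; min AVC = 88 - 24·6 + 2·6^2 = $16.
P = $286 exceeds min AVC = $16, so the firm stays open.
Solving P = MC: -198 - 48y + 6y^2 = 0 ⇒ y = -3 or 11. On the upward-sloping branch, y* = 11.
Check: AVC at y = 11 is $66 ≤ P, so revenue covers variable cost.
Profit = P·y − TC = 286·11 − 863 = $2283.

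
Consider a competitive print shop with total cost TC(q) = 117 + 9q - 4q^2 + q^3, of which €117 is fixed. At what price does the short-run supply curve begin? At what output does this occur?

€5 per unit, at q = 2

Short-run supply begins at min AVC. From VC = 9q - 4q^2 + q^3, AVC = 9 - 4q + q^2.
At the minimum of AVC, MC = AVC. MC = 9 - 8q + 3q^2; setting MC = AVC gives 2q^2 - 4q = 0, so q = 2. min AVC = 5.
For P < €5 the firm produces nothing.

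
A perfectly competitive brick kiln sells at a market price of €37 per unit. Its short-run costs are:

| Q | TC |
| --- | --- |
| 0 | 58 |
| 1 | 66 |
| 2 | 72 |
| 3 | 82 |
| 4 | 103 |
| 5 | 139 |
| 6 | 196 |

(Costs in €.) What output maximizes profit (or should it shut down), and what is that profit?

Q = 5; profit = €46

Profit at each row (π = 37Q − TC): Q=0: -58; Q=1: -29; Q=2: 2; Q=3: 29; Q=4: 45; Q=5: 46; Q=6: 26.
Profit is maximized at Q = 5. AVC there is 81/5 = €16.20 ≤ P, so producing beats shutting down (which would give -€58).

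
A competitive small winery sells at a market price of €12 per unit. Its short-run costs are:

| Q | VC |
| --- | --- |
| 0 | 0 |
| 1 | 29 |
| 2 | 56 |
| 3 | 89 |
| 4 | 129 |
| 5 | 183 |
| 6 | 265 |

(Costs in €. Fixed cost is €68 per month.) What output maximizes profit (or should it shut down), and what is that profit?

Profit at each row (π = 12Q − TC): Q=0: -68; Q=1: -85; Q=2: -100; Q=3: -121; Q=4: -149; Q=5: -191; Q=6: -261.
Profit is highest at Q = 0. Equivalently, the lowest AVC in the table is 56/2 ≈ €28 at Q = 2, and P = €12 falls below it — price never covers variable cost, so the firm shuts down and loses only its fixed cost.

Q = 0 (shut down); profit = -€68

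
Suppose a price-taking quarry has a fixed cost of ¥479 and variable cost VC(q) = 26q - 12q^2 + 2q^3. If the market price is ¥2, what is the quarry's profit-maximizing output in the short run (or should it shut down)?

From TC, MC = TC'(q) = 26 - 24q + 6q^2 and AVC = VC/q = 26 - 12q + 2q^2.
AVC is minimized where dAVC/dq = -12 + 4q = 0, at q = 3; min AVC = 26 - 12·3 + 2·3^2 = ¥8.
P = ¥2 lies below min AVC = ¥8; no output level covers variable cost.
Shutting down limits the loss to fixed cost, ¥479.

Shut down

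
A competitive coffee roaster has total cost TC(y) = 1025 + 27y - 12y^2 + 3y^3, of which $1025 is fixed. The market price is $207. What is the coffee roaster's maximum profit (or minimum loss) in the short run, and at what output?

Profit = -$161 at y = 6

AVC = 27 - 12y + 3y^2 has its minimum $15 at y = 2; price $207 clears that bar, so the firm operates.
MC = 27 - 24y + 9y^2. Setting P = MC and taking the root on the rising branch gives y* = 6.
TR = 207·6 = 1242. TC = 1025 + 378 = 1403. Profit = 1242 − 1403 = -$161.
That loss of $161 beats the $1025 the firm would lose by shutting down; producing recovers $864 of fixed cost.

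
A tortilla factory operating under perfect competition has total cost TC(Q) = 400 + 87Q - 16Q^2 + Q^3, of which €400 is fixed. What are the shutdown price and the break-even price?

Shutdown price = €23; break-even price = €67

Shutdown price = min AVC. AVC = 87 - 16Q + Q^2, with vertex at Q = 8 and minimum €23.
ATC = 400/Q + 87 - 16Q + Q^2. Setting dATC/dQ = −400/Q^2 − 16 + 2Q = 0 gives Q = 10 (since 2·10^3 − 16·10^2 = 400).
min ATC = 400/10 + 87 − 16·10 + 10^2 = €67. That is the break-even price.
Between these two prices the firm operates at a loss; above €67 it earns a profit.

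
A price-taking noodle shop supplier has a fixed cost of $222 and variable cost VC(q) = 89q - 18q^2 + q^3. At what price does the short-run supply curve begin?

$8 per unit

The firm shuts down when price falls below the minimum of average variable cost. AVC = VC/q = 89 - 18q + q^2.
At the minimum of AVC, MC = AVC. MC = 89 - 36q + 3q^2; setting MC = AVC gives 2q^2 - 18q = 0, so q = 9. min AVC = 8.
The firm shuts down for any P below $8.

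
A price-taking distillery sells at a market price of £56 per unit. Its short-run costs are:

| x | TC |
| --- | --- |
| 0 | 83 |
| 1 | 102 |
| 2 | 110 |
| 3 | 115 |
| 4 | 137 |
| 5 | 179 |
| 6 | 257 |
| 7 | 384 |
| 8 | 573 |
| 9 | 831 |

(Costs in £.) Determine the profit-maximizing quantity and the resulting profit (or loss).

Tabulate TR − TC: x=0: -83; x=1: -46; x=2: 2; x=3: 53; x=4: 87; x=5: 101; x=6: 79; x=7: 8; x=8: -125; x=9: -327.
Profit is maximized at x = 5. AVC there is 96/5 = £19.20 ≤ P, so producing beats shutting down (which would give -£83).

x = 5; profit = £101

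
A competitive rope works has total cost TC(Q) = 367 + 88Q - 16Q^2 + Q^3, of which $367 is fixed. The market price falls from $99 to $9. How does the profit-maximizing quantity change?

Output falls from 11 to 0 (the firm shuts down)

AVC = 88 - 16Q + Q^2, minimized at Q = 8 where min AVC = $24. MC = 88 - 32Q + 3Q^2.
With P = $99 above the shutdown price, P = MC gives Q = 11.
At P = $9 < min AVC = $24, price no longer covers variable cost at any output, so the firm shuts down: Q = 0.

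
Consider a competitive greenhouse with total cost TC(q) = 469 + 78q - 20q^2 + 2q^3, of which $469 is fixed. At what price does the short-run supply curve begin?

$28 per unit

The shutdown price is the minimum of AVC. VC = 78q - 20q^2 + 2q^3, so AVC = 78 - 20q + 2q^2.
dAVC/dq = -20 + 4q = 0 gives q = 5. min AVC = 78 - 20·5 + 2·5^2 = 28.
So the shutdown price is $28.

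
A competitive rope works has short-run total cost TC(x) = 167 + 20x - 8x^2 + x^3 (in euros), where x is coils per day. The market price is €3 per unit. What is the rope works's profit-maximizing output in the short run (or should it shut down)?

Shut down

Variable cost is VC = 20x - 8x^2 + x^3, so AVC = VC/x = 20 - 8x + x^2 and MC = dTC/dx = 20 - 16x + 3x^2.
AVC is minimized where dAVC/dx = -8 + 2x = 0, at x = 4; min AVC = 20 - 8·4 + 4^2 = €4.
Since P = €3 < min AVC = €4, price fails to cover variable cost at any output.
The firm minimizes its loss by shutting down and losing only its fixed cost of €167.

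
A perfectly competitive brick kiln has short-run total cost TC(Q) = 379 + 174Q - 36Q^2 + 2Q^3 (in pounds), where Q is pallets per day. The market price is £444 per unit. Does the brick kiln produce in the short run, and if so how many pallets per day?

Produce at Q = 15

Strip out fixed cost: VC = 174Q - 36Q^2 + 2Q^3. Then AVC = 174 - 36Q + 2Q^2 and MC = 174 - 72Q + 6Q^2.
The AVC parabola has its vertex at Q = 36/4 = 9, where AVC = 174 - 36·9 + 2·9^2 = £12.
Because £444 ≥ £12, revenue can cover variable cost; the firm operates.
P = MC gives -270 - 72Q + 6Q^2 = 0, with roots -3 and 15. Take the larger (rising MC): Q* = 15.
Check: AVC at Q = 15 is £84 ≤ P, so revenue covers variable cost.
Profit = P·Q − TC = 444·15 − 1639 = £5021.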